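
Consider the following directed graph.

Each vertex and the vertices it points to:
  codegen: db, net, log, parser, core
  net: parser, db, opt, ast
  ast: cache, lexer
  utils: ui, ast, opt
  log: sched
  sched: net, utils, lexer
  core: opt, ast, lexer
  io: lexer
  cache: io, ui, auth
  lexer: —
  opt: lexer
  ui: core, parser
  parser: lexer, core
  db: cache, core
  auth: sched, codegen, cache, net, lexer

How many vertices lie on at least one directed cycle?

12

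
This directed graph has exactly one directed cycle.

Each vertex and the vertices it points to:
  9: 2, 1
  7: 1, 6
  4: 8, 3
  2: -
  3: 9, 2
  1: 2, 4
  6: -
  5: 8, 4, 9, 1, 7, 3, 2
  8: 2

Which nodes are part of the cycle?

DFS with gray/black marking from 4:
4 gray
  8 gray
    2 gray
    2 black
  8 black
  3 gray
    9 gray
      9→2: 2 black — skip
      1 gray
        1→2: 2 black — skip
        1→4: 4 is gray → back edge
Back edge closes the cycle 4 → 3 → 9 → 1 → 4; its vertices are {1, 3, 4, 9}.

1, 3, 4, 9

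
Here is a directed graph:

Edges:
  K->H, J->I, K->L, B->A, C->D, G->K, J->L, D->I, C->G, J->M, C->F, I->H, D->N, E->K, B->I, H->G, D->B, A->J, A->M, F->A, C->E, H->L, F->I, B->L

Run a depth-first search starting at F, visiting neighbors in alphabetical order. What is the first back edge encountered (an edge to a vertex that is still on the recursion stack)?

K->H

DFS from F (visiting neighbors in alphabetical order); mark gray on enter, black on exit:
F gray
  A gray
    J gray
      I gray
        H gray
          G gray
            K gray
              K→H: H is gray → back edge
First back edge: K → H.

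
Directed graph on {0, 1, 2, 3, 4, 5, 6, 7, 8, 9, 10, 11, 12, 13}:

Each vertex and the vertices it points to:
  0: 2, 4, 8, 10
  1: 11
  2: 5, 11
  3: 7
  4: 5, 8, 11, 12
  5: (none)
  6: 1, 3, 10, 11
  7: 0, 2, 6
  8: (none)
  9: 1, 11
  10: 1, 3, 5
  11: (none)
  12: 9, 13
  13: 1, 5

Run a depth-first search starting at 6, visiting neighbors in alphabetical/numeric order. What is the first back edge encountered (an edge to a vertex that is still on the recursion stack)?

DFS from 6 (visiting neighbors in alphabetical/numeric order); mark gray on enter, black on exit:
6 gray
  1 gray
    11 gray
    11 black
  1 black
  3 gray
    7 gray
      0 gray
        2 gray
          5 gray
          5 black
          2→11: 11 black — skip
        2 black
        4 gray
          4→5: 5 black — skip
          8 gray
          8 black
          4→11: 11 black — skip
          12 gray
            9 gray
              9→1: 1 black — skip
              9→11: 11 black — skip
            9 black
            13 gray
              13→1: 1 black — skip
              13→5: 5 black — skip
            13 black
          12 black
        4 black
        0→8: 8 black — skip
        10 gray
          10→1: 1 black — skip
          10→3: 3 is gray → back edge
First back edge: 10 → 3.

10->3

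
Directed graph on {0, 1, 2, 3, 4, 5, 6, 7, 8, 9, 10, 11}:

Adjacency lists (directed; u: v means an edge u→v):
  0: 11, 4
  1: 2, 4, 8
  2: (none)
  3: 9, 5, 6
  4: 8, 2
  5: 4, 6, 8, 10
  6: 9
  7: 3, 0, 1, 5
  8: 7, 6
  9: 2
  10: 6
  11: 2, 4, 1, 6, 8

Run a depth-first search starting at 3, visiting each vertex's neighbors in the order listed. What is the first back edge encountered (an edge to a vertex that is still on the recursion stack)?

DFS from 3 (visiting each vertex's neighbors in the order listed); mark gray on enter, black on exit:
3 gray
  9 gray
    2 gray
    2 black
  9 black
  5 gray
    4 gray
      8 gray
        7 gray
          7→3: 3 is gray → back edge
First back edge: 7 → 3.

7→3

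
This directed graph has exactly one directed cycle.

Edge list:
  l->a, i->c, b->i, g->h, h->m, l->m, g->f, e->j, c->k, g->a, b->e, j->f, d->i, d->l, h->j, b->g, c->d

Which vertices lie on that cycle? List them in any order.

c, d, i

DFS with gray/black marking from i:
i gray
  c gray
    k gray
    k black
    d gray
      l gray
        m gray
        m black
        a gray
        a black
      l black
      d→i: i is gray → back edge
Back edge closes the cycle i → c → d → i; its vertices are {c, d, i}.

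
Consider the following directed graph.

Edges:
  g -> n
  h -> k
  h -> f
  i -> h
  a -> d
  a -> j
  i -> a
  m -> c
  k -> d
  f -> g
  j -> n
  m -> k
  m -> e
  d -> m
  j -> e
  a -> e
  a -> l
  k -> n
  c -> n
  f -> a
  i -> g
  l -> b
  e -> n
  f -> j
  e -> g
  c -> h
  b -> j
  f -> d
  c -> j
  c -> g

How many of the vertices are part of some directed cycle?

7

A vertex is on a directed cycle iff it belongs to a strongly connected component of size ≥ 2 (or has a self-loop).
The vertices on cycles are {a, c, d, f, h, k, m} — 7 in total.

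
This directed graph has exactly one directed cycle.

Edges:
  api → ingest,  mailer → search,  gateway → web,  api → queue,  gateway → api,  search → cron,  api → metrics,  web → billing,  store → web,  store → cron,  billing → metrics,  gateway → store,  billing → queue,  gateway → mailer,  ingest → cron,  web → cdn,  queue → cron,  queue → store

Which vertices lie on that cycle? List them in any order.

DFS with gray/black marking from web:
web gray
  billing gray
    queue gray
      store gray
        store→web: web is gray → back edge
Back edge closes the cycle web → billing → queue → store → web; its vertices are {web, queue, store, billing}.

web, queue, store, billing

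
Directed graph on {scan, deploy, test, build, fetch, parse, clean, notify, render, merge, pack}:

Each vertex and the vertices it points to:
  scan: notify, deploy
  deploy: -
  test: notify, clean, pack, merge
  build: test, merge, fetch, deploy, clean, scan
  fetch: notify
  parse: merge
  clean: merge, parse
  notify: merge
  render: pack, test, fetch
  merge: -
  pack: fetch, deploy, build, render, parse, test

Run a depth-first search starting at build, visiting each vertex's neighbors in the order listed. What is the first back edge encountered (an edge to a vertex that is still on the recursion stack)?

pack→build

DFS from build (visiting each vertex's neighbors in the order listed); mark gray on enter, black on exit:
build gray
  test gray
    notify gray
      merge gray
      merge black
    notify black
    clean gray
      clean→merge: merge black — skip
      parse gray
        parse→merge: merge black — skip
      parse black
    clean black
    pack gray
      fetch gray
        fetch→notify: notify black — skip
      fetch black
      deploy gray
      deploy black
      pack→build: build is gray → back edge
First back edge: pack → build.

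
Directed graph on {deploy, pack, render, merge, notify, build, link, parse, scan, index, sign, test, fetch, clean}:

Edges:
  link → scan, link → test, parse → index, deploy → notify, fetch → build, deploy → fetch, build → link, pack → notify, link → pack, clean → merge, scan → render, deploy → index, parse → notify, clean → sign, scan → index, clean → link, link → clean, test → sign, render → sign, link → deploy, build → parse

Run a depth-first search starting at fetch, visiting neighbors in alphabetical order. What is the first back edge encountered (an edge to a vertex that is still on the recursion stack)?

clean→link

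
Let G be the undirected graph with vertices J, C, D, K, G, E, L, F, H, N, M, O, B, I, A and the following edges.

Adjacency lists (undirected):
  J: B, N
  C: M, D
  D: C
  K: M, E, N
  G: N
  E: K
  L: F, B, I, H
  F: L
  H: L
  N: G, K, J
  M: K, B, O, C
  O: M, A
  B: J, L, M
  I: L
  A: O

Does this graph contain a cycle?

DFS, tracking each vertex's parent; an edge to a visited non-parent vertex closes a cycle.
Start from N:
visit N (parent –)
  visit G (parent N)
    G–N: parent, skip
  visit K (parent N)
    visit M (parent K)
      M–K: parent, skip
      visit B (parent M)
        visit J (parent B)
          J–B: parent, skip
          J–N: N visited and ≠ parent → cycle
Cycle: N – K – M – B – J – N.

Yes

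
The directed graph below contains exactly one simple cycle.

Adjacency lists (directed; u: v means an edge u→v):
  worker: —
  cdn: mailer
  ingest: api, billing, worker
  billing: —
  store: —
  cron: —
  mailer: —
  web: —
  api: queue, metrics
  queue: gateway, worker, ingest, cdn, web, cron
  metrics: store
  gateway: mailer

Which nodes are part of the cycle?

DFS with gray/black marking from api:
api gray
  queue gray
    gateway gray
      mailer gray
      mailer black
    gateway black
    worker gray
    worker black
    ingest gray
      ingest→api: api is gray → back edge
Back edge closes the cycle api → queue → ingest → api; its vertices are {api, queue, ingest}.

api, queue, ingest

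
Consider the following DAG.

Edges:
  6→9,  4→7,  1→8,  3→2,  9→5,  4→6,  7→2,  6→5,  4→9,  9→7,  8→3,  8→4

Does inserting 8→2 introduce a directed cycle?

No

Adding 8→2 creates a cycle iff 2 can already reach 8.
Explore from 2: no path reaches 8. The graph stays acyclic.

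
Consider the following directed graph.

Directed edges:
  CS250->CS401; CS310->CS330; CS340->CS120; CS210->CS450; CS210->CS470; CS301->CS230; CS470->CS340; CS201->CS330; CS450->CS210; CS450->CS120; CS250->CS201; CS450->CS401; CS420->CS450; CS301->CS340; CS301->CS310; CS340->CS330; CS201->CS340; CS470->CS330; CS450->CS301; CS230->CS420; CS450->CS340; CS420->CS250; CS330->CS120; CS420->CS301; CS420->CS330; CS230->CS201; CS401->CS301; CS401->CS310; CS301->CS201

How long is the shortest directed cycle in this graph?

For each vertex v, BFS finds the shortest path from v back to v.
The shortest such closed walk is CS450 → CS210 → CS450, length 2.

2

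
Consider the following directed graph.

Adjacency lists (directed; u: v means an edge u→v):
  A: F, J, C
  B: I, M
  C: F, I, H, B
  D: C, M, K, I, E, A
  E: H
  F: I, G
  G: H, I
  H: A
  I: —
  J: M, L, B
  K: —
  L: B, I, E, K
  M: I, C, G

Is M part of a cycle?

Yes

M is on a cycle iff M can reach itself via ≥1 edge.
M → C → B → M — yes.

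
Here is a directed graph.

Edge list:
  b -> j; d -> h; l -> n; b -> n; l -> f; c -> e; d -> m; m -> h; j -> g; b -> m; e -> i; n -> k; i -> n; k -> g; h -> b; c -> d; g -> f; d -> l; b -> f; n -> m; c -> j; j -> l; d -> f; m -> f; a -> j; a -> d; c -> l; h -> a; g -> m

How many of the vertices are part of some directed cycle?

10

A vertex is on a directed cycle iff it belongs to a strongly connected component of size ≥ 2 (or has a self-loop).
The vertices on cycles are {a, b, d, g, h, j, k, l, m, n} — 10 in total.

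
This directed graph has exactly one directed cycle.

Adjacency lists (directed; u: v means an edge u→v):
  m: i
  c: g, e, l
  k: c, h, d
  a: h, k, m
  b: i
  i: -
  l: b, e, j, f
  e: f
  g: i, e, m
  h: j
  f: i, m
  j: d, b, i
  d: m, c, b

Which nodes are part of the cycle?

c, d, j, l

DFS with gray/black marking from c:
c gray
  g gray
    i gray
    i black
    e gray
      f gray
        f→i: i black — skip
        m gray
          m→i: i black — skip
        m black
      f black
    e black
    g→m: m black — skip
  g black
  c→e: e black — skip
  l gray
    b gray
      b→i: i black — skip
    b black
    l→e: e black — skip
    j gray
      d gray
        d→m: m black — skip
        d→c: c is gray → back edge
Back edge closes the cycle c → l → j → d → c; its vertices are {c, d, j, l}.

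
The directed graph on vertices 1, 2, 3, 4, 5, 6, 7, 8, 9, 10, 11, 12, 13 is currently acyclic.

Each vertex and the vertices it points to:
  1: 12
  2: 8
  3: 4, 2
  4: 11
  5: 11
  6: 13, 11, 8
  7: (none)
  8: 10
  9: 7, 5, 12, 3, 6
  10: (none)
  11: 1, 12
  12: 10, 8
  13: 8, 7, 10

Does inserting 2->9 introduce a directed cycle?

Adding 2→9 creates a cycle iff 9 can already reach 2.
Path from 9: 9 → 3 → 2.
So 9 → … → 2 → 9 is a cycle.

Yes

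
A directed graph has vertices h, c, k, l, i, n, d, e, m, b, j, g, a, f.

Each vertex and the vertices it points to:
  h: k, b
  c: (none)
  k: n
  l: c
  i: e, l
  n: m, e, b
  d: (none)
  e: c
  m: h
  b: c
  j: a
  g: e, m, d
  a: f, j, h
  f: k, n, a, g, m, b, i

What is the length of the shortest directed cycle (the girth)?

For each vertex v, BFS finds the shortest path from v back to v.
The shortest such closed walk is a → j → a, length 2.

2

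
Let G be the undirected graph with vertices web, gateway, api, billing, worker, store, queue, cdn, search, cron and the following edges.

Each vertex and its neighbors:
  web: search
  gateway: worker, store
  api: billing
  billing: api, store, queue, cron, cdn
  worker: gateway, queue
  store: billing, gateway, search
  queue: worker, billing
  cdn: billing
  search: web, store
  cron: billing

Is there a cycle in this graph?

DFS, tracking each vertex's parent; an edge to a visited non-parent vertex closes a cycle.
Start from cron:
visit cron (parent –)
  visit billing (parent cron)
    visit api (parent billing)
      api–billing: parent, skip
    visit store (parent billing)
      store–billing: parent, skip
      visit gateway (parent store)
        visit worker (parent gateway)
          worker–gateway: parent, skip
          visit queue (parent worker)
            queue–worker: parent, skip
            queue–billing: billing visited and ≠ parent → cycle
Cycle: billing – store – gateway – worker – queue – billing.

Yes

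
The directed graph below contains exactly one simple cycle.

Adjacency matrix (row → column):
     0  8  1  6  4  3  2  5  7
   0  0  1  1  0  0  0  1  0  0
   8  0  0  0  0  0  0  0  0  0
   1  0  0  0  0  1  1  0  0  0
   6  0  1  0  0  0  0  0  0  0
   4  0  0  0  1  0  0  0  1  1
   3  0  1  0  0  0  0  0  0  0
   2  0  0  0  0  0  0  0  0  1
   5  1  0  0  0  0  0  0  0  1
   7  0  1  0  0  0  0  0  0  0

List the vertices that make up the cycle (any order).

DFS with gray/black marking from 0:
0 gray
  1 gray
    4 gray
      7 gray
        8 gray
        8 black
      7 black
      5 gray
        5→0: 0 is gray → back edge
Back edge closes the cycle 0 → 1 → 4 → 5 → 0; its vertices are {0, 1, 4, 5}.

0, 1, 4, 5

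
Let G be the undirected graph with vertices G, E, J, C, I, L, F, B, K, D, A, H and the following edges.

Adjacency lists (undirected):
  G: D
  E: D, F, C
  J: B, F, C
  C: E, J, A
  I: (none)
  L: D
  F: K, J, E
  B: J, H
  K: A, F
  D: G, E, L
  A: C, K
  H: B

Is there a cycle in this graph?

Yes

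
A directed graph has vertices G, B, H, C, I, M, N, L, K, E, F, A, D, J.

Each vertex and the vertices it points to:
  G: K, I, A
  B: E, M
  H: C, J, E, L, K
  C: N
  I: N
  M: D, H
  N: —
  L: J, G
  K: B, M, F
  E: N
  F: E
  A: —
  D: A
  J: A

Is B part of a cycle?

B is on a cycle iff B can reach itself via ≥1 edge.
B → M → H → K → B — yes.

Yes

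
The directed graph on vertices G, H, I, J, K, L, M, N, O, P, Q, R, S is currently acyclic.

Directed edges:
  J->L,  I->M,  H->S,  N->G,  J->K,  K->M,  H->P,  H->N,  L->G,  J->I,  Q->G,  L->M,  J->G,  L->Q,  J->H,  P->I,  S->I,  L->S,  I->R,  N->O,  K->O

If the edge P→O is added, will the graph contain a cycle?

No

Adding P→O creates a cycle iff O can already reach P.
Explore from O: no path reaches P. The graph stays acyclic.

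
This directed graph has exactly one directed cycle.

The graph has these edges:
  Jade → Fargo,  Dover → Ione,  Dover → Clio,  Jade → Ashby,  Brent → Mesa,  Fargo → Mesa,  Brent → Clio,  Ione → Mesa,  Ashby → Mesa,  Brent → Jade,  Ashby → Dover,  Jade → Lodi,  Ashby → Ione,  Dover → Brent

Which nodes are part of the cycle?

Jade, Ashby, Brent, Dover

DFS with gray/black marking from Jade:
Jade gray
  Fargo gray
    Mesa gray
    Mesa black
  Fargo black
  Lodi gray
  Lodi black
  Ashby gray
    Ashby→Mesa: Mesa black — skip
    Ione gray
      Ione→Mesa: Mesa black — skip
    Ione black
    Dover gray
      Brent gray
        Brent→Jade: Jade is gray → back edge
Back edge closes the cycle Jade → Ashby → Dover → Brent → Jade; its vertices are {Jade, Ashby, Brent, Dover}.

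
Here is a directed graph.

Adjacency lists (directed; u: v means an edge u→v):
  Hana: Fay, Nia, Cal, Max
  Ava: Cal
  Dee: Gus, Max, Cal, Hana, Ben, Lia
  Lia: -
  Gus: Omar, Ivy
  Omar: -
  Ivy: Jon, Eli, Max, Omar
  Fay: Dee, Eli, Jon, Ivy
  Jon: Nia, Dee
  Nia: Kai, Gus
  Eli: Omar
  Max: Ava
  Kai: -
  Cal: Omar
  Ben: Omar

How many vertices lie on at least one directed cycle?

A vertex is on a directed cycle iff it belongs to a strongly connected component of size ≥ 2 (or has a self-loop).
The vertices on cycles are {Dee, Fay, Gus, Ivy, Jon, Nia, Hana} — 7 in total.

7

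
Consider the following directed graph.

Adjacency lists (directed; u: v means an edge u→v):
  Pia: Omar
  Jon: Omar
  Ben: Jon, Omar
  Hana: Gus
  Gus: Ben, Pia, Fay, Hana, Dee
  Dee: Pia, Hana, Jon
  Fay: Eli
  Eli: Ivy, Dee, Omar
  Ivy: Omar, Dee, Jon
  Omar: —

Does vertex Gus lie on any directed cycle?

Yes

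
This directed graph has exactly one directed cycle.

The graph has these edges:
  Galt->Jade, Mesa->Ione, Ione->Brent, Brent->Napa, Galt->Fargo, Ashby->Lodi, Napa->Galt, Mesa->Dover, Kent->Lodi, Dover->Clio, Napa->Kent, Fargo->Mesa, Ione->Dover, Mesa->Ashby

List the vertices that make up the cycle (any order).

Galt, Ione, Mesa, Napa, Brent, Fargo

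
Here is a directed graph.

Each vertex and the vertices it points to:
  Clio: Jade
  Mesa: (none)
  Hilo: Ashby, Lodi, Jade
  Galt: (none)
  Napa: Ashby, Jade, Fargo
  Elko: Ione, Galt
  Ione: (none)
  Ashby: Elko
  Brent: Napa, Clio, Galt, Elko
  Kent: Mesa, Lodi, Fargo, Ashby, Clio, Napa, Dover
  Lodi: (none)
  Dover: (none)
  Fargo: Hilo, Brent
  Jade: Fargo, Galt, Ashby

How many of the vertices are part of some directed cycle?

6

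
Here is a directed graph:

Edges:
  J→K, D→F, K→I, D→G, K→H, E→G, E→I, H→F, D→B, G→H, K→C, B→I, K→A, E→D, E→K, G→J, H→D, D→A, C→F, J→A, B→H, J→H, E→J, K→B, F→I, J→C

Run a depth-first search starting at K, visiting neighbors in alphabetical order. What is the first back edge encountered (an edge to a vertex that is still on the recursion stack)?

DFS from K (visiting neighbors in alphabetical order); mark gray on enter, black on exit:
K gray
  A gray
  A black
  B gray
    H gray
      D gray
        D→A: A black — skip
        D→B: B is gray → back edge
First back edge: D → B.

D->B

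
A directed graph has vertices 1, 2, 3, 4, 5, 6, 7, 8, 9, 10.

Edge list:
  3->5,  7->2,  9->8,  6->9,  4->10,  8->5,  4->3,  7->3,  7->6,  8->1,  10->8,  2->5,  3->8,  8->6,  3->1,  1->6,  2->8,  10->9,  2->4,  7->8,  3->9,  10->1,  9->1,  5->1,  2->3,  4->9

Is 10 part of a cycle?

No

10 lies on a cycle iff there is a path from 10 back to itself.
Exploring from 10, it never reaches itself; equivalently, its strongly connected component is a singleton.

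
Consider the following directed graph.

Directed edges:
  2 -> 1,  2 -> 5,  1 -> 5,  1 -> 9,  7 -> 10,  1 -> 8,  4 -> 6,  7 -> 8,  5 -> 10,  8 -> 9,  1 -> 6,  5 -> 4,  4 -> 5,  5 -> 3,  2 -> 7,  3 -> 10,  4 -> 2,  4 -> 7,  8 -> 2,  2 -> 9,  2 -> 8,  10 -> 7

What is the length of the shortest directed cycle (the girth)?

For each vertex v, BFS finds the shortest path from v back to v.
The shortest such closed walk is 4 → 5 → 4, length 2.

2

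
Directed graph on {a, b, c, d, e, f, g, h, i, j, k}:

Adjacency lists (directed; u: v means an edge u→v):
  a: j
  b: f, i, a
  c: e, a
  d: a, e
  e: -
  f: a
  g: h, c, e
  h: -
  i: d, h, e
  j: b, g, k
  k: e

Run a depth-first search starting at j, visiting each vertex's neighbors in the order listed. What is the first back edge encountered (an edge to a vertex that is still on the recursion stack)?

DFS from j (visiting each vertex's neighbors in the order listed); mark gray on enter, black on exit:
j gray
  b gray
    f gray
      a gray
        a→j: j is gray → back edge
First back edge: a → j.

a→j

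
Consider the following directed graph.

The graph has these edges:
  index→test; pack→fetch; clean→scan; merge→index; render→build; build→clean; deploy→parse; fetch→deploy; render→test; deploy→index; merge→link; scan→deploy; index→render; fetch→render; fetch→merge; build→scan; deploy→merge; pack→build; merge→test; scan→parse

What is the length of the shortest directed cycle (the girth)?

For each vertex v, BFS finds the shortest path from v back to v.
The shortest such closed walk is build → scan → deploy → index → render → build, length 5.

5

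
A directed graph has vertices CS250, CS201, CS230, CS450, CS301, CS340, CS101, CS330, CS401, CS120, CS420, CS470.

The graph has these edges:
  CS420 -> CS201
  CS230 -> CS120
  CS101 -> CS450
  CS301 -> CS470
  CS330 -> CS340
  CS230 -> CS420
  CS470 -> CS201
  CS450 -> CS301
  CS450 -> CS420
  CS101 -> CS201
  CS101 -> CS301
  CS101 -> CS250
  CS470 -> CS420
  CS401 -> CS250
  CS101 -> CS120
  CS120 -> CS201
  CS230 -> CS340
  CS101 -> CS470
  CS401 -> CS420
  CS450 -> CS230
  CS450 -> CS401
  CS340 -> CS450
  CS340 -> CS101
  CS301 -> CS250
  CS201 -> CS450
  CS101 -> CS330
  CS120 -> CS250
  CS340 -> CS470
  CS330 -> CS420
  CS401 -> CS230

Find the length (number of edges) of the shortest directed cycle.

3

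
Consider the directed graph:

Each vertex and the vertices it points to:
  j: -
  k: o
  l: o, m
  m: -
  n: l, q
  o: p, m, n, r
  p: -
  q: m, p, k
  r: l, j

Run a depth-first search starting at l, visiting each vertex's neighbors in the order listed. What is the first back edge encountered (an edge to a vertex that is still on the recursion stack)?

n->l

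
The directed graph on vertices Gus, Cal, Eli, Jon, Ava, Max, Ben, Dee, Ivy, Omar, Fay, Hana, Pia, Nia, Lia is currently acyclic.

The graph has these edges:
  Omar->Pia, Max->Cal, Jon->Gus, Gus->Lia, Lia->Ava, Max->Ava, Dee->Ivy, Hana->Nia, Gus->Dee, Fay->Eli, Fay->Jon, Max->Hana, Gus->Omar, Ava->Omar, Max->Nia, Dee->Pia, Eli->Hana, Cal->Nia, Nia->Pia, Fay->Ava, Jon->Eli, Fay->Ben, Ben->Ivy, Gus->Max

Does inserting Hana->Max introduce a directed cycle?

Adding Hana→Max creates a cycle iff Max can already reach Hana.
Path from Max: Max → Hana.
So Max → … → Hana → Max is a cycle.

Yes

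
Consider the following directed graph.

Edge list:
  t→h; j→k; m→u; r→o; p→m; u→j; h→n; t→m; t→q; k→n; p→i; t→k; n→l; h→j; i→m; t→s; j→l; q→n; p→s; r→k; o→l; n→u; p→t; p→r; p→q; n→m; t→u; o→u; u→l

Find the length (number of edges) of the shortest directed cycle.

4

For each vertex v, BFS finds the shortest path from v back to v.
The shortest such closed walk is j → k → n → u → j, length 4.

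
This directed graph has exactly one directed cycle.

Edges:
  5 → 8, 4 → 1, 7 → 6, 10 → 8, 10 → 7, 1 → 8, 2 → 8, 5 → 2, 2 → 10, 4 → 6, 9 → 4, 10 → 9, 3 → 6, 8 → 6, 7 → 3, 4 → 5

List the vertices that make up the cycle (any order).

2, 4, 5, 9, 10

DFS with gray/black marking from 5:
5 gray
  2 gray
    10 gray
      8 gray
        6 gray
        6 black
      8 black
      9 gray
        4 gray
          4→6: 6 black — skip
          1 gray
            1→8: 8 black — skip
          1 black
          4→5: 5 is gray → back edge
Back edge closes the cycle 5 → 2 → 10 → 9 → 4 → 5; its vertices are {2, 4, 5, 9, 10}.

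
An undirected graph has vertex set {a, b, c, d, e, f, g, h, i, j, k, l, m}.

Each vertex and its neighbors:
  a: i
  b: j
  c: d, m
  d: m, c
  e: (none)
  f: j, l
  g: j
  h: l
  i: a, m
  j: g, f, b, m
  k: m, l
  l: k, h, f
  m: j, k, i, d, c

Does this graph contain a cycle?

Yes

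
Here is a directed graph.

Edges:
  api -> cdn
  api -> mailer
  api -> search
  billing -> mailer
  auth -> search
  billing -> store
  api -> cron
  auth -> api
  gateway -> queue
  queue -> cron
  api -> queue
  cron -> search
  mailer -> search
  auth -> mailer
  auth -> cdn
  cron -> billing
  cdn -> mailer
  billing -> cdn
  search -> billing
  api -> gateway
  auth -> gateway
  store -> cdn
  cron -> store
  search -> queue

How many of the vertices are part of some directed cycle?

7

A vertex is on a directed cycle iff it belongs to a strongly connected component of size ≥ 2 (or has a self-loop).
The vertices on cycles are {cdn, cron, queue, store, mailer, search, billing} — 7 in total.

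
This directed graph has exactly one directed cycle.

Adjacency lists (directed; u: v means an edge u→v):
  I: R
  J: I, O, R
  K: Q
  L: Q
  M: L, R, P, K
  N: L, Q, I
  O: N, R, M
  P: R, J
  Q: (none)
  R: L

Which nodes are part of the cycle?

J, M, O, P

DFS with gray/black marking from O:
O gray
  N gray
    L gray
      Q gray
      Q black
    L black
    N→Q: Q black — skip
    I gray
      R gray
        R→L: L black — skip
      R black
    I black
  N black
  O→R: R black — skip
  M gray
    M→L: L black — skip
    M→R: R black — skip
    P gray
      P→R: R black — skip
      J gray
        J→I: I black — skip
        J→O: O is gray → back edge
Back edge closes the cycle O → M → P → J → O; its vertices are {J, M, O, P}.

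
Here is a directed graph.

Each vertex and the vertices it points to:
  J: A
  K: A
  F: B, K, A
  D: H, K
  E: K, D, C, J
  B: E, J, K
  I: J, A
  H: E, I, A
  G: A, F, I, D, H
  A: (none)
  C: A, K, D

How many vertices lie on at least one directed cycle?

A vertex is on a directed cycle iff it belongs to a strongly connected component of size ≥ 2 (or has a self-loop).
The vertices on cycles are {C, D, E, H} — 4 in total.

4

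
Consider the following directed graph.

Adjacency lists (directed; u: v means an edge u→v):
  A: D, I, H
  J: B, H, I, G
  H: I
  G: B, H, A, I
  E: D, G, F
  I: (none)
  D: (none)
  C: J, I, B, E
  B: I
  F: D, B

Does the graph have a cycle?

DFS with white/gray/black marking, starting from A:
A gray
  D gray
  D black
  I gray
  I black
  H gray
    H→I: I black — skip
  H black
A black
J gray
  B gray
    B→I: I black — skip
  B black
  J→H: H black — skip
  J→I: I black — skip
  G gray
    G→B: B black — skip
    G→H: H black — skip
    G→A: A black — skip
    G→I: I black — skip
  G black
J black
E gray
  E→D: D black — skip
  E→G: G black — skip
  F gray
    F→D: D black — skip
    F→B: B black — skip
  F black
E black
C gray
  C→J: J black — skip
  C→I: I black — skip
  C→B: B black — skip
  C→E: E black — skip
C black
Every edge goes to a white or black vertex — no back edge, so the graph is acyclic.

No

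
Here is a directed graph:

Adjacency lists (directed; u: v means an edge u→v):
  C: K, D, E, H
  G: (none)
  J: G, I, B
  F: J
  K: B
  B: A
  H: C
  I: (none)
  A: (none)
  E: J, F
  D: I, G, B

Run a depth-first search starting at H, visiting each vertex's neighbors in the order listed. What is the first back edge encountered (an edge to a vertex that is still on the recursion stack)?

C→H

DFS from H (visiting each vertex's neighbors in the order listed); mark gray on enter, black on exit:
H gray
  C gray
    K gray
      B gray
        A gray
        A black
      B black
    K black
    D gray
      I gray
      I black
      G gray
      G black
      D→B: B black — skip
    D black
    E gray
      J gray
        J→G: G black — skip
        J→I: I black — skip
        J→B: B black — skip
      J black
      F gray
        F→J: J black — skip
      F black
    E black
    C→H: H is gray → back edge
First back edge: C → H.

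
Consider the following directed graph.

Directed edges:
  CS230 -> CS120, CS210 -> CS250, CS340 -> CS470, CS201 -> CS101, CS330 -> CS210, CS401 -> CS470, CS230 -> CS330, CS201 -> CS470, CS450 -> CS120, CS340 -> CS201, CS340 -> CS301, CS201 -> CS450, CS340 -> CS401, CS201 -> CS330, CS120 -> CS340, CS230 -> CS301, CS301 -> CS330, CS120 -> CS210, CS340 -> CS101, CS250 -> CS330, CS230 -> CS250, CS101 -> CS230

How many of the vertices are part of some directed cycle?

9

A vertex is on a directed cycle iff it belongs to a strongly connected component of size ≥ 2 (or has a self-loop).
The vertices on cycles are {CS101, CS120, CS201, CS210, CS230, CS250, CS330, CS340, CS450} — 9 in total.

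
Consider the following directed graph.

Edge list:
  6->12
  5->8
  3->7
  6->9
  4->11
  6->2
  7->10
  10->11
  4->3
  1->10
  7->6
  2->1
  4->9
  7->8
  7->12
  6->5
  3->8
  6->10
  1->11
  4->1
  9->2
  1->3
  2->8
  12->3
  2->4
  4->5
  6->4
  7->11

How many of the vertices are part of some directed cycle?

8

A vertex is on a directed cycle iff it belongs to a strongly connected component of size ≥ 2 (or has a self-loop).
The vertices on cycles are {1, 2, 3, 4, 6, 7, 9, 12} — 8 in total.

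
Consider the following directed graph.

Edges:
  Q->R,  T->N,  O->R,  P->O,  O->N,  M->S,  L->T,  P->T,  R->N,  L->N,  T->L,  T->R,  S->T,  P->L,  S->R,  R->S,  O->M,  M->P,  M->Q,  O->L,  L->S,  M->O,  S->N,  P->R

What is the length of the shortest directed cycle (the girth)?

For each vertex v, BFS finds the shortest path from v back to v.
The shortest such closed walk is M → O → M, length 2.

2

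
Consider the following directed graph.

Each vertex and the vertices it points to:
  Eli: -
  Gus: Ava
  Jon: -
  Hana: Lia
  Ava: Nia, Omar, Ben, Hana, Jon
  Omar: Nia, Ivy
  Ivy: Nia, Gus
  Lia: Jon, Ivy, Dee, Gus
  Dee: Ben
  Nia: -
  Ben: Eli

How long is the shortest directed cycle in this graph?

For each vertex v, BFS finds the shortest path from v back to v.
The shortest such closed walk is Hana → Lia → Gus → Ava → Hana, length 4.

4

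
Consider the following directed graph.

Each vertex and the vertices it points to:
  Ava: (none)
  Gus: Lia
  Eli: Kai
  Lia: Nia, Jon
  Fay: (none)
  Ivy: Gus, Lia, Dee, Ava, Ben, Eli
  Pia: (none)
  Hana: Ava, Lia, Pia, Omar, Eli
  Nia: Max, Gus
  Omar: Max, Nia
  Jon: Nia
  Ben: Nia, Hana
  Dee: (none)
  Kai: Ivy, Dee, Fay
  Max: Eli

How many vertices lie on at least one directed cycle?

A vertex is on a directed cycle iff it belongs to a strongly connected component of size ≥ 2 (or has a self-loop).
The vertices on cycles are {Ben, Eli, Gus, Ivy, Jon, Kai, Lia, Max, Nia, Hana, Omar} — 11 in total.

11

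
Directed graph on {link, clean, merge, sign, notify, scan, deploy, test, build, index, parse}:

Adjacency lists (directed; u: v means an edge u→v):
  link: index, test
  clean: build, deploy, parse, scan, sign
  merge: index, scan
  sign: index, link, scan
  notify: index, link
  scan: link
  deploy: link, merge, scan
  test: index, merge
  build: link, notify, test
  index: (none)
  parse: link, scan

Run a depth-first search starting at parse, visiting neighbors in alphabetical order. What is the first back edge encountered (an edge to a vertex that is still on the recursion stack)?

scan->link

DFS from parse (visiting neighbors in alphabetical order); mark gray on enter, black on exit:
parse gray
  link gray
    index gray
    index black
    test gray
      test→index: index black — skip
      merge gray
        merge→index: index black — skip
        scan gray
          scan→link: link is gray → back edge
First back edge: scan → link.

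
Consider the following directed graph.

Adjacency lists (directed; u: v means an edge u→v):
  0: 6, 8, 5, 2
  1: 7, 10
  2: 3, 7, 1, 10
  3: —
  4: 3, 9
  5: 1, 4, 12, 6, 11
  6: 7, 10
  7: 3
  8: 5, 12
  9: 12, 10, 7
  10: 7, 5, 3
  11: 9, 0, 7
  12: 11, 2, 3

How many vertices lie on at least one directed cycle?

A vertex is on a directed cycle iff it belongs to a strongly connected component of size ≥ 2 (or has a self-loop).
The vertices on cycles are {0, 1, 2, 4, 5, 6, 8, 9, 10, 11, 12} — 11 in total.

11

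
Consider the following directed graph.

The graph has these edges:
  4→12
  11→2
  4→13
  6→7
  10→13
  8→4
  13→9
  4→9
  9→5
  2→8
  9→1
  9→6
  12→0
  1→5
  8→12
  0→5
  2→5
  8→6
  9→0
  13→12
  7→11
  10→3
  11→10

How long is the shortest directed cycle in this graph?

For each vertex v, BFS finds the shortest path from v back to v.
The shortest such closed walk is 11 → 2 → 8 → 6 → 7 → 11, length 5.

5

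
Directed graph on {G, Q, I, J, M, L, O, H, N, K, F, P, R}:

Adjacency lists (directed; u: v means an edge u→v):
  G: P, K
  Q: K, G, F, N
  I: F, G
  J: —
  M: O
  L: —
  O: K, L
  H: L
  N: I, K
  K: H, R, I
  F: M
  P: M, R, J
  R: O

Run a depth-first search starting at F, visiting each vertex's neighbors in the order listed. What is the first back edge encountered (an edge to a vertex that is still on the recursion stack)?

R→O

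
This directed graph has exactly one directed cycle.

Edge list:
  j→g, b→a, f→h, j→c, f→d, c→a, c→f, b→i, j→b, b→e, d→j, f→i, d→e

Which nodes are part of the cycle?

c, d, f, j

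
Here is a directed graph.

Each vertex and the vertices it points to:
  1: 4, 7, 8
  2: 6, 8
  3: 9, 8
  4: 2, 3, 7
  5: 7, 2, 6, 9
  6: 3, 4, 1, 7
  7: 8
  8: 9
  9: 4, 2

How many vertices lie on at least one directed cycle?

8

A vertex is on a directed cycle iff it belongs to a strongly connected component of size ≥ 2 (or has a self-loop).
The vertices on cycles are {1, 2, 3, 4, 6, 7, 8, 9} — 8 in total.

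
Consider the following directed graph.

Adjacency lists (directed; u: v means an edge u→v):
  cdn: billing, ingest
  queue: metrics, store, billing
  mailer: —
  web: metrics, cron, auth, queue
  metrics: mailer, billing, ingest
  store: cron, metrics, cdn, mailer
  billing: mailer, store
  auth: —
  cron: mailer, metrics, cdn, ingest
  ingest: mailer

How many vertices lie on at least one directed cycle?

5

A vertex is on a directed cycle iff it belongs to a strongly connected component of size ≥ 2 (or has a self-loop).
The vertices on cycles are {cdn, cron, store, billing, metrics} — 5 in total.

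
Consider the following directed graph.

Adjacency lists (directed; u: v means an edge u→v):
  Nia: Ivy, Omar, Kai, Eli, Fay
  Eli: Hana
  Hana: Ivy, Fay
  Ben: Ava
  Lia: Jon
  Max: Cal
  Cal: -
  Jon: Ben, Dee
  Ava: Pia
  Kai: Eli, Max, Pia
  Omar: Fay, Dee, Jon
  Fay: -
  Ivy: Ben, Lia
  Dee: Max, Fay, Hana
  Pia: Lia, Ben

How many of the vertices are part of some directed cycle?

8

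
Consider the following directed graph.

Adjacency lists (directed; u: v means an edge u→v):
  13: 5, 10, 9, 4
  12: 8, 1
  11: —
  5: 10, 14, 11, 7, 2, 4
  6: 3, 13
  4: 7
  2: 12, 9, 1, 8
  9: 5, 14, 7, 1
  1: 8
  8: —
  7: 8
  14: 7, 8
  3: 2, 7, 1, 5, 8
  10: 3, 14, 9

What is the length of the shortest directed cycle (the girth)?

3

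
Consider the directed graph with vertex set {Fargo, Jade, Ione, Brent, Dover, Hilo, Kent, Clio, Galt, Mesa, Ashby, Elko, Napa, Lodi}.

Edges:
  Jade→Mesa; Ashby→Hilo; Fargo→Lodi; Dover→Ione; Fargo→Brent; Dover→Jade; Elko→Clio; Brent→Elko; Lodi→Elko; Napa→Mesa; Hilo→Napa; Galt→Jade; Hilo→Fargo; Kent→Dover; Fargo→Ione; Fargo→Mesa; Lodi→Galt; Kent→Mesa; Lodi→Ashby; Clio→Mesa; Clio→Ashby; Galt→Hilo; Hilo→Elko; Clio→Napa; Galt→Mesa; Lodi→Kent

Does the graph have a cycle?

DFS with white/gray/black marking, starting from Napa:
Napa gray
  Mesa gray
  Mesa black
Napa black
Fargo gray
  Brent gray
    Elko gray
      Clio gray
        Ashby gray
          Hilo gray
            Hilo→Napa: Napa black — skip
            Hilo→Elko: Elko is gray → back edge
Back edge found, so a cycle exists: Elko → Clio → Ashby → Hilo → Elko.

Yes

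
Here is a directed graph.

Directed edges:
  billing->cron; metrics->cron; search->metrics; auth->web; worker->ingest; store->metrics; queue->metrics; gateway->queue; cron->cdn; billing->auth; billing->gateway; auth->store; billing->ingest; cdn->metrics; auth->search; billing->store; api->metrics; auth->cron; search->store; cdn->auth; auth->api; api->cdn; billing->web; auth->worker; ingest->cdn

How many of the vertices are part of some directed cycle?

9

A vertex is on a directed cycle iff it belongs to a strongly connected component of size ≥ 2 (or has a self-loop).
The vertices on cycles are {api, cdn, auth, cron, store, ingest, search, worker, metrics} — 9 in total.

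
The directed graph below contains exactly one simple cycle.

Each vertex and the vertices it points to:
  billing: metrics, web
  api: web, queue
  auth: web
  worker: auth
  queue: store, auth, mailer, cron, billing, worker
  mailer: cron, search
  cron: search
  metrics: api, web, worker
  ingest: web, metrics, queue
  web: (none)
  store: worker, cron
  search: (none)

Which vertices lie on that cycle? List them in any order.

api, queue, billing, metrics

DFS with gray/black marking from queue:
queue gray
  store gray
    worker gray
      auth gray
        web gray
        web black
      auth black
    worker black
    cron gray
      search gray
      search black
    cron black
  store black
  queue→auth: auth black — skip
  mailer gray
    mailer→cron: cron black — skip
    mailer→search: search black — skip
  mailer black
  queue→cron: cron black — skip
  billing gray
    metrics gray
      api gray
        api→web: web black — skip
        api→queue: queue is gray → back edge
Back edge closes the cycle queue → billing → metrics → api → queue; its vertices are {api, queue, billing, metrics}.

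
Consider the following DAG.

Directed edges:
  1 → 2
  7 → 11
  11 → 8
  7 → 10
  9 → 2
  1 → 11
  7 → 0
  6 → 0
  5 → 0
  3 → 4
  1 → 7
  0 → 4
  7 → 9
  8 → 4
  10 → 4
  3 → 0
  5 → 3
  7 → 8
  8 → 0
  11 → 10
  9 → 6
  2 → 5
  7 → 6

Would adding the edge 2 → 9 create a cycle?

Adding 2→9 creates a cycle iff 9 can already reach 2.
Path from 9: 9 → 2.
So 9 → … → 2 → 9 is a cycle.

Yes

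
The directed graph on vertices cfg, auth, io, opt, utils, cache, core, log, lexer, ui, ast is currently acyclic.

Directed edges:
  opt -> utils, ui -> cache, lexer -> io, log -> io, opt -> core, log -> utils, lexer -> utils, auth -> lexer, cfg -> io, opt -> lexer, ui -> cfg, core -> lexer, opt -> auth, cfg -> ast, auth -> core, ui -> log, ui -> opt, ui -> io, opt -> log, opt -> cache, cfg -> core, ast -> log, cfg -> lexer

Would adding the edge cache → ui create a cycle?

Adding cache→ui creates a cycle iff ui can already reach cache.
Path from ui: ui → cache.
So ui → … → cache → ui is a cycle.

Yes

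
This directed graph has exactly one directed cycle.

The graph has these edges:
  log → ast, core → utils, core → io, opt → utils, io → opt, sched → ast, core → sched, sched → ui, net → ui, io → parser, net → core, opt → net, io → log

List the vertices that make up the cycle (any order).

DFS with gray/black marking from net:
net gray
  core gray
    sched gray
      ast gray
      ast black
      ui gray
      ui black
    sched black
    io gray
      log gray
        log→ast: ast black — skip
      log black
      opt gray
        utils gray
        utils black
        opt→net: net is gray → back edge
Back edge closes the cycle net → core → io → opt → net; its vertices are {io, net, opt, core}.

io, net, opt, core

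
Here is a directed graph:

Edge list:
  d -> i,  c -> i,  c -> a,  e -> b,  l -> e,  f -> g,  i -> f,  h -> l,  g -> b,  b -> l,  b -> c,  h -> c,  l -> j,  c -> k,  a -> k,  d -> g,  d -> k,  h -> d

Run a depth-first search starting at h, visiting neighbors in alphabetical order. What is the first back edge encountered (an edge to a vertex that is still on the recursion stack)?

b->c

DFS from h (visiting neighbors in alphabetical order); mark gray on enter, black on exit:
h gray
  c gray
    a gray
      k gray
      k black
    a black
    i gray
      f gray
        g gray
          b gray
            b→c: c is gray → back edge
First back edge: b → c.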